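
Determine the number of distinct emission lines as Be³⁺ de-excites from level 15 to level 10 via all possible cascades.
15

The electron can occupy levels n = 10, 11, ..., 15 during de-excitation — that is m = 15 - 10 + 1 = 6 distinct levels.

The number of distinct spectral lines equals the number of ways to choose 2 of these m levels (each pair gives one possible emission transition):

Number of lines = m(m-1)/2 = 6×5/2 = 15

These correspond to all possible transitions between the 6 levels:
15 → 14, 15 → 13, 15 → 12, 15 → 11, 15 → 10, 14 → 13, 14 → 12, 14 → 11...

Each transition produces a photon with a unique energy (and thus wavelength). This count does not depend on Z.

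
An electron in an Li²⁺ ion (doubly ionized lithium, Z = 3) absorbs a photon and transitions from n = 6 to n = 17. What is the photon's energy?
2.97772 eV

The energy levels of a hydrogen-like atom are E_n = -13.6057 Z² eV / n².

Energy at n = 6: E_6 = -13.6057 × 3² / 6² = -3.40142500 eV
Energy at n = 17: E_17 = -13.6057 × 3² / 17² = -0.42370692 eV

The excitation energy is the difference:
ΔE = E_17 - E_6
ΔE = -0.42370692 - (-3.40142500)
ΔE = 2.97772 eV

Since this is positive, energy must be absorbed (photon absorption).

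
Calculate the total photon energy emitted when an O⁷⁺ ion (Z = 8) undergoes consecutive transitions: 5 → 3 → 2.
182.86061 eV

The energy levels of O⁷⁺ are E_n = -13.6057 × 8² / n² eV.

First transition (5 → 3):
ΔE₁ = |E_3 - E_5|
ΔE₁ = |-96.75164444444 - (-34.83059200000)| = 61.92105244 eV

Second transition (3 → 2):
ΔE₂ = |E_2 - E_3|
ΔE₂ = |-217.69120000000 - (-96.75164444444)| = 120.93955556 eV

Total energy released:
E_total = ΔE₁ + ΔE₂ = 61.92105244 + 120.93955556 = 182.86061 eV

Note: This equals the direct transition 5 → 2: 182.86061 eV ✓
Energy is conserved regardless of the path taken.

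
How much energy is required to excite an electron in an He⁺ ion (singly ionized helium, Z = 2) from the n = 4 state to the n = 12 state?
3.023489 eV

The energy levels of a hydrogen-like atom are E_n = -13.6057 Z² eV / n².

Energy at n = 4: E_4 = -13.6057 × 2² / 4² = -3.401425000 eV
Energy at n = 12: E_12 = -13.6057 × 2² / 12² = -0.377936111 eV

The excitation energy is the difference:
ΔE = E_12 - E_4
ΔE = -0.377936111 - (-3.401425000)
ΔE = 3.023489 eV

Since this is positive, energy must be absorbed (photon absorption).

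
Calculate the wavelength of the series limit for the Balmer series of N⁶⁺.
7.43890 nm

The series limit corresponds to the transition from n = ∞ to n = 2.
This is the highest energy (shortest wavelength) transition in the Balmer series.

E_∞ = 0 eV
E_2 = -13.6057 × 7² / 2² = -166.6698250 eV

Energy at series limit:
ΔE = E_∞ - E_2 = 0 - (-166.6698250) = 166.6698250 eV
λ = hc/E = 1239.84 eV·nm / 166.6698250 eV = 7.43890 nm

This energy equals the ionization energy from the n = 2 state of N⁶⁺.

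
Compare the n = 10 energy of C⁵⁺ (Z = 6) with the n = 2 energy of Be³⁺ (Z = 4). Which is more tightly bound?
Be³⁺ at n = 2 (E = -54.4228 eV)

Using E_n = -13.6057 Z² / n² eV:

C⁵⁺ (Z = 6) at n = 10:
E = -13.6057 × 6² / 10² = -13.6057 × 36 / 100 = -4.8980520 eV

Be³⁺ (Z = 4) at n = 2:
E = -13.6057 × 4² / 2² = -13.6057 × 16 / 4 = -54.4228000 eV

Since -54.4228000 eV < -4.8980520 eV,
Be³⁺ at n = 2 is more tightly bound (requires more energy to ionize).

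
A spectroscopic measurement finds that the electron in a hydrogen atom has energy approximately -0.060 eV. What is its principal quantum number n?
n = 15

The exact energy levels follow E_n = -13.6057 eV / n².

The measured value (-0.060 eV) is reported to only 2 significant figures, so we must test candidate n values and see which one matches to that precision.

Candidate energies:
  n = 13:  E = -13.6057/13² = -0.08051 eV
  n = 14:  E = -13.6057/14² = -0.06942 eV
  n = 15:  E = -13.6057/15² = -0.06047 eV  ← matches
  n = 16:  E = -13.6057/16² = -0.05315 eV
  n = 17:  E = -13.6057/17² = -0.04708 eV

Checking against the measurement of -0.060 eV (2 sig figs), only n = 15 agrees:
E_15 = -0.06047 eV, which rounds to -0.060 eV ✓

Therefore n = 15.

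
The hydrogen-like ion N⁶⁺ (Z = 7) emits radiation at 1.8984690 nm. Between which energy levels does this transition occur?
n = 7 → n = 1

First, find the photon energy from the wavelength (hc = 1239.84 eV·nm):
E = hc/λ = 1239.84 eV·nm / 1.8984690 nm = 653.07361 eV

The energy levels of N⁶⁺ satisfy E_n = -13.6057 × 7² / n² eV, so an emission n_i → n_f releases
ΔE = 13.6057 × 7² × (1/n_f² − 1/n_i²) eV.

Setting ΔE equal to the photon energy:
1/n_f² − 1/n_i² = 653.07361 / (13.6057 × 7²) = 0.97959185

Since 1/n_i² must be positive, we need 1/n_f² > 0.97959185, i.e. n_f ≤ 1. For each allowed n_f, solve n_i = (1/n_f² − 0.97959185)^(−1/2) and check whether it is a whole number:
  n_f = 1: 1/n_i² = 1.00000000 − 0.97959185 = 0.02040815 → n_i = 7.000  → integer, n_i = 7 ✓

Only n_f = 1 gives an integer upper level, n_i = 7.

The transition is from n = 7 to n = 1 (emission).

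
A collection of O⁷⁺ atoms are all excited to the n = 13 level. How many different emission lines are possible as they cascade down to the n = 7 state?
21

The electron can occupy levels n = 7, 8, ..., 13 during de-excitation — that is m = 13 - 7 + 1 = 7 distinct levels.

The number of distinct spectral lines equals the number of ways to choose 2 of these m levels (each pair gives one possible emission transition):

Number of lines = m(m-1)/2 = 7×6/2 = 21

These correspond to all possible transitions between the 7 levels:
13 → 12, 13 → 11, 13 → 10, 13 → 9, 13 → 8, 13 → 7, 12 → 11, 12 → 10...

Each transition produces a photon with a unique energy (and thus wavelength). This count does not depend on Z.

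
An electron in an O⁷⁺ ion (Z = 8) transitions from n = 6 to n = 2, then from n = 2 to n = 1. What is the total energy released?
846.576889 eV

The energy levels of O⁷⁺ are E_n = -13.6057 × 8² / n² eV.

First transition (6 → 2):
ΔE₁ = |E_2 - E_6|
ΔE₁ = |-217.691200000000 - (-24.187911111111)| = 193.503288889 eV

Second transition (2 → 1):
ΔE₂ = |E_1 - E_2|
ΔE₂ = |-870.764800000000 - (-217.691200000000)| = 653.073600000 eV

Total energy released:
E_total = ΔE₁ + ΔE₂ = 193.503288889 + 653.073600000 = 846.576889 eV

Note: This equals the direct transition 6 → 1: 846.576889 eV ✓
Energy is conserved regardless of the path taken.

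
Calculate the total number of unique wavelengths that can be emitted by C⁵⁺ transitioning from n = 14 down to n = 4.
55

The electron can occupy levels n = 4, 5, ..., 14 during de-excitation — that is m = 14 - 4 + 1 = 11 distinct levels.

The number of distinct spectral lines equals the number of ways to choose 2 of these m levels (each pair gives one possible emission transition):

Number of lines = m(m-1)/2 = 11×10/2 = 55

These correspond to all possible transitions between the 11 levels:
14 → 13, 14 → 12, 14 → 11, 14 → 10, 14 → 9, 14 → 8, 14 → 7, 14 → 6...

Each transition produces a photon with a unique energy (and thus wavelength). This count does not depend on Z.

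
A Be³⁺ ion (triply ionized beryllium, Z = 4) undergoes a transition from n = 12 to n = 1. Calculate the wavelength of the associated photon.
5.7352 nm

First, find the transition energy using E_n = -13.6057 Z² / n² eV:
E_12 = -13.6057 × 4² / 12² = -1.511744 eV
E_1 = -13.6057 × 4² / 1² = -217.691200 eV

Photon energy: |ΔE| = |E_1 - E_12| = 216.179456 eV

Convert to wavelength using E = hc/λ with hc = 1239.84 eV·nm:
λ = hc/E = 1239.84 eV·nm / 216.179456 eV
λ = 5.7352 nm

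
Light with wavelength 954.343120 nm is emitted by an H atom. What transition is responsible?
n = 8 → n = 3

First, find the photon energy from the wavelength (hc = 1239.84 eV·nm):
E = hc/λ = 1239.84 eV·nm / 954.343120 nm = 1.2991554 eV

The energy levels of hydrogen satisfy E_n = -13.6057 / n² eV, so an emission n_i → n_f releases
ΔE = 13.6057 × (1/n_f² − 1/n_i²) eV.

Setting ΔE equal to the photon energy:
1/n_f² − 1/n_i² = 1.2991554 / 13.6057 = 0.095486112

Since 1/n_i² must be positive, we need 1/n_f² > 0.095486112, i.e. n_f ≤ 3. For each allowed n_f, solve n_i = (1/n_f² − 0.095486112)^(−1/2) and check whether it is a whole number:
  n_f = 1: 1/n_i² = 1.000000000 − 0.095486112 = 0.904513888 → n_i = 1.051  (not an integer) ✗
  n_f = 2: 1/n_i² = 0.250000000 − 0.095486112 = 0.154513888 → n_i = 2.544  (not an integer) ✗
  n_f = 3: 1/n_i² = 0.111111111 − 0.095486112 = 0.015624999 → n_i = 8.000  → integer, n_i = 8 ✓

Only n_f = 3 gives an integer upper level, n_i = 8.

The transition is from n = 8 to n = 3 (emission).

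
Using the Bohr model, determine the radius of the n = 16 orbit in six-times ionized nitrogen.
1.9353 nm (or 19.3528 Å)

The Bohr radius formula is:
r_n = n² a₀ / Z

where a₀ = 0.0529177 nm is the Bohr radius.

For N⁶⁺ (Z = 7) at n = 16:
r_16 = 16² × 0.0529177 nm / 7
r_16 = 256 × 0.0529177 nm / 7
r_16 = 13.54693 nm / 7
r_16 = 1.9353 nm

The electron orbits at approximately 1.9353 nm from the nucleus.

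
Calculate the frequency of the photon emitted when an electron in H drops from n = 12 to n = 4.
1.8277e+14 Hz

First, find the transition energy:
E_12 = -13.6057 / 12² = -0.09448403 eV
E_4 = -13.6057 / 4² = -0.85035625 eV
|ΔE| = |E_4 - E_12| = 0.75587222 eV

Convert to Joules: E = 0.75587222 eV × (1.602177 × 10⁻¹⁹ J/eV) = 1.211041e-19 J

Using E = hf:
f = E/h = 1.211041e-19 J / (6.62607 × 10⁻³⁴ J·s)
f = 1.8277e+14 Hz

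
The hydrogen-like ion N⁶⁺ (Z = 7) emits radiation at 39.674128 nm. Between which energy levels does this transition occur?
n = 8 → n = 4

First, find the photon energy from the wavelength (hc = 1239.84 eV·nm):
E = hc/λ = 1239.84 eV·nm / 39.674128 nm = 31.250592 eV

The energy levels of N⁶⁺ satisfy E_n = -13.6057 × 7² / n² eV, so an emission n_i → n_f releases
ΔE = 13.6057 × 7² × (1/n_f² − 1/n_i²) eV.

Setting ΔE equal to the photon energy:
1/n_f² − 1/n_i² = 31.250592 / (13.6057 × 7²) = 0.046875000

Since 1/n_i² must be positive, we need 1/n_f² > 0.046875000, i.e. n_f ≤ 4. For each allowed n_f, solve n_i = (1/n_f² − 0.046875000)^(−1/2) and check whether it is a whole number:
  n_f = 1: 1/n_i² = 1.000000000 − 0.046875000 = 0.953125000 → n_i = 1.024  (not an integer) ✗
  n_f = 2: 1/n_i² = 0.250000000 − 0.046875000 = 0.203125000 → n_i = 2.219  (not an integer) ✗
  n_f = 3: 1/n_i² = 0.111111111 − 0.046875000 = 0.064236111 → n_i = 3.946  (not an integer) ✗
  n_f = 4: 1/n_i² = 0.062500000 − 0.046875000 = 0.015625000 → n_i = 8.000  → integer, n_i = 8 ✓

Only n_f = 4 gives an integer upper level, n_i = 8.

The transition is from n = 8 to n = 4 (emission).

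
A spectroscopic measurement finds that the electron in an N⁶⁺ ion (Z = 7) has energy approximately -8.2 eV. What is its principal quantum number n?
n = 9

The exact energy levels follow E_n = -13.6057 Z² / n² eV with Z = 7.

The measured value (-8.2 eV) is reported to only 2 significant figures, so we must test candidate n values and see which one matches to that precision.

Candidate energies:
  n = 7:  E = -13.6057 × 7² / 7² = -13.605700 eV
  n = 8:  E = -13.6057 × 7² / 8² = -10.416864 eV
  n = 9:  E = -13.6057 × 7² / 9² = -8.230609 eV  ← matches
  n = 10:  E = -13.6057 × 7² / 10² = -6.666793 eV
  n = 11:  E = -13.6057 × 7² / 11² = -5.509746 eV

Checking against the measurement of -8.2 eV (2 sig figs), only n = 9 agrees:
E_9 = -8.230609 eV, which rounds to -8.2 eV ✓

Therefore n = 9.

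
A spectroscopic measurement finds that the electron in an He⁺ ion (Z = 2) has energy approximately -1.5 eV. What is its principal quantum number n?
n = 6

The exact energy levels follow E_n = -13.6057 Z² / n² eV with Z = 2.

The measured value (-1.5 eV) is reported to only 2 significant figures, so we must test candidate n values and see which one matches to that precision.

Candidate energies:
  n = 4:  E = -13.6057 × 2² / 4² = -3.40143 eV
  n = 5:  E = -13.6057 × 2² / 5² = -2.17691 eV
  n = 6:  E = -13.6057 × 2² / 6² = -1.51174 eV  ← matches
  n = 7:  E = -13.6057 × 2² / 7² = -1.11067 eV
  n = 8:  E = -13.6057 × 2² / 8² = -0.85036 eV

Checking against the measurement of -1.5 eV (2 sig figs), only n = 6 agrees:
E_6 = -1.51174 eV, which rounds to -1.5 eV ✓

Therefore n = 6.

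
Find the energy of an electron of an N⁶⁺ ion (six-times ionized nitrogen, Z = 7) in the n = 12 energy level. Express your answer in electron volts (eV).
-4.62972 eV

The energy levels of a hydrogen-like atom are given by:
E_n = -13.6057 Z² / n² eV  (with Z = 7 for N⁶⁺)

For n = 12:
E_12 = -13.6057 × 7² / 12²
E_12 = -13.6057 × 49 / 144
E_12 = -4.62972 eV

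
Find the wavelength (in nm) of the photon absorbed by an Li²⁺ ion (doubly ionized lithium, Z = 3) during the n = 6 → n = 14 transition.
446.520 nm

First, find the transition energy using E_n = -13.6057 Z² / n² eV:
E_6 = -13.6057 × 3² / 6² = -3.4014250 eV
E_14 = -13.6057 × 3² / 14² = -0.6247515 eV

Photon energy: |ΔE| = |E_14 - E_6| = 2.7766735 eV

Convert to wavelength using E = hc/λ with hc = 1239.84 eV·nm:
λ = hc/E = 1239.84 eV·nm / 2.7766735 eV
λ = 446.520 nm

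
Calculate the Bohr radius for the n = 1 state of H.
0.05292 nm (or 0.52918 Å)

The Bohr radius formula is:
r_n = n² a₀ / Z

where a₀ = 0.05291772 nm is the Bohr radius.

For H (Z = 1) at n = 1:
r_1 = 1² × 0.05291772 nm / 1
r_1 = 1 × 0.05291772 nm / 1
r_1 = 0.052918 nm / 1
r_1 = 0.05292 nm

The electron orbits at approximately 0.05292 nm from the nucleus.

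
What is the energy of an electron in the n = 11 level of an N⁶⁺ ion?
-5.5097 eV

For hydrogen-like ions, the energy levels scale with Z²:
E_n = -13.6057 Z² / n² eV

For N⁶⁺ (Z = 7) at n = 11:
E_11 = -13.6057 × 7² / 11²
E_11 = -13.6057 × 49 / 121
E_11 = -666.6793 / 121
E_11 = -5.5097 eV

The energy is 49 times more negative than hydrogen at the same n due to the stronger nuclear charge.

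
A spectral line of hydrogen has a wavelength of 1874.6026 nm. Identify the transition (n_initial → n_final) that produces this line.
n = 4 → n = 3

First, find the photon energy from the wavelength (hc = 1239.84 eV·nm):
E = hc/λ = 1239.84 eV·nm / 1874.6026 nm = 0.66138818 eV

The energy levels of hydrogen satisfy E_n = -13.6057 / n² eV, so an emission n_i → n_f releases
ΔE = 13.6057 × (1/n_f² − 1/n_i²) eV.

Setting ΔE equal to the photon energy:
1/n_f² − 1/n_i² = 0.66138818 / 13.6057 = 0.048611110

Since 1/n_i² must be positive, we need 1/n_f² > 0.048611110, i.e. n_f ≤ 4. For each allowed n_f, solve n_i = (1/n_f² − 0.048611110)^(−1/2) and check whether it is a whole number:
  n_f = 1: 1/n_i² = 1.000000000 − 0.048611110 = 0.951388890 → n_i = 1.025  (not an integer) ✗
  n_f = 2: 1/n_i² = 0.250000000 − 0.048611110 = 0.201388890 → n_i = 2.228  (not an integer) ✗
  n_f = 3: 1/n_i² = 0.111111111 − 0.048611110 = 0.062500001 → n_i = 4.000  → integer, n_i = 4 ✓
  n_f = 4: 1/n_i² = 0.062500000 − 0.048611110 = 0.013888890 → n_i = 8.485  (not an integer) ✗

Only n_f = 3 gives an integer upper level, n_i = 4.

The transition is from n = 4 to n = 3 (emission).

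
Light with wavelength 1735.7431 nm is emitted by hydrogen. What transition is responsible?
n = 10 → n = 4

First, find the photon energy from the wavelength (hc = 1239.84 eV·nm):
E = hc/λ = 1239.84 eV·nm / 1735.7431 nm = 0.71429925 eV

The energy levels of hydrogen satisfy E_n = -13.6057 / n² eV, so an emission n_i → n_f releases
ΔE = 13.6057 × (1/n_f² − 1/n_i²) eV.

Setting ΔE equal to the photon energy:
1/n_f² − 1/n_i² = 0.71429925 / 13.6057 = 0.052500000

Since 1/n_i² must be positive, we need 1/n_f² > 0.052500000, i.e. n_f ≤ 4. For each allowed n_f, solve n_i = (1/n_f² − 0.052500000)^(−1/2) and check whether it is a whole number:
  n_f = 1: 1/n_i² = 1.000000000 − 0.052500000 = 0.947500000 → n_i = 1.027  (not an integer) ✗
  n_f = 2: 1/n_i² = 0.250000000 − 0.052500000 = 0.197500000 → n_i = 2.250  (not an integer) ✗
  n_f = 3: 1/n_i² = 0.111111111 − 0.052500000 = 0.058611111 → n_i = 4.131  (not an integer) ✗
  n_f = 4: 1/n_i² = 0.062500000 − 0.052500000 = 0.010000000 → n_i = 10.000  → integer, n_i = 10 ✓

Only n_f = 4 gives an integer upper level, n_i = 10.

The transition is from n = 10 to n = 4 (emission).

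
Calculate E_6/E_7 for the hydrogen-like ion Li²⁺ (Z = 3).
1.36111

Using E_n = -13.6057 Z² / n² eV with Z = 3:

E_6 = -13.6057 × 3² / 6² = -122.4513 / 36 = -3.40142500000 eV
E_7 = -13.6057 × 3² / 7² = -122.4513 / 49 = -2.49900612245 eV

The ratio is:
E_6/E_7 = (-3.40142500000) / (-2.49900612245)
E_6/E_7 = (-122.4513/36) / (-122.4513/49)
E_6/E_7 = 49/36
E_6/E_7 = 1.36111
(Note: the Z² factors cancel in the ratio.)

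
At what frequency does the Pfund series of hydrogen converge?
1.31594e+14 Hz

The series limit corresponds to the transition from n = ∞ to n = 5.
This is the highest energy (shortest wavelength) transition in the Pfund series.

E_∞ = 0 eV
E_5 = -13.6057 / 5² = -0.544228000 eV

Energy at series limit:
ΔE = E_∞ - E_5 = 0 - (-0.544228000) = 0.544228000 eV
E = 0.544228000 eV × (1.602177 × 10⁻¹⁹ J/eV) = 8.7194958e-20 J
f = E/h = 8.7194958e-20 J / (6.62607 × 10⁻³⁴ J·s) = 1.31594e+14 Hz

This energy equals the ionization energy from the n = 5 state of hydrogen.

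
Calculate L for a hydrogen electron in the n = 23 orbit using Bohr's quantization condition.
2.426e-33 J·s (or 23ℏ)

In the Bohr model, angular momentum is quantized:
L = nℏ

where ℏ = h/(2π) = 1.05457e-34 J·s

For n = 23:
L = 23 × 1.05457e-34 J·s
L = 2.426e-33 J·s

This can also be written as L = 23ℏ.
The angular momentum is an integer multiple of the reduced Planck constant.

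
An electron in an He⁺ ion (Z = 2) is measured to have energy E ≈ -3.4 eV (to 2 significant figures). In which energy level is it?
n = 4

The exact energy levels follow E_n = -13.6057 Z² / n² eV with Z = 2.

The measured value (-3.4 eV) is reported to only 2 significant figures, so we must test candidate n values and see which one matches to that precision.

Candidate energies:
  n = 2:  E = -13.6057 × 2² / 2² = -13.60570 eV
  n = 3:  E = -13.6057 × 2² / 3² = -6.04698 eV
  n = 4:  E = -13.6057 × 2² / 4² = -3.40143 eV  ← matches
  n = 5:  E = -13.6057 × 2² / 5² = -2.17691 eV
  n = 6:  E = -13.6057 × 2² / 6² = -1.51174 eV

Checking against the measurement of -3.4 eV (2 sig figs), only n = 4 agrees:
E_4 = -3.40143 eV, which rounds to -3.4 eV ✓

Therefore n = 4.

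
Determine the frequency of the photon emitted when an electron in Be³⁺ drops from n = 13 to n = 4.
2.98e+15 Hz

First, find the transition energy:
E_13 = -13.6057 × 4² / 13² = -1.288114 eV
E_4 = -13.6057 × 4² / 4² = -13.605700 eV
|ΔE| = |E_4 - E_13| = 12.317586 eV

Convert to Joules: E = 12.317586 eV × (1.602177 × 10⁻¹⁹ J/eV) = 1.9735e-18 J

Using E = hf:
f = E/h = 1.9735e-18 J / (6.62607 × 10⁻³⁴ J·s)
f = 2.98e+15 Hz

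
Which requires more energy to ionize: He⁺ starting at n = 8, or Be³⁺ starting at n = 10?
Be³⁺ at n = 10 (E = -2.18 eV)

Using E_n = -13.6057 Z² / n² eV:

He⁺ (Z = 2) at n = 8:
E = -13.6057 × 2² / 8² = -13.6057 × 4 / 64 = -0.85036 eV

Be³⁺ (Z = 4) at n = 10:
E = -13.6057 × 4² / 10² = -13.6057 × 16 / 100 = -2.17691 eV

Since -2.17691 eV < -0.85036 eV,
Be³⁺ at n = 10 is more tightly bound (requires more energy to ionize).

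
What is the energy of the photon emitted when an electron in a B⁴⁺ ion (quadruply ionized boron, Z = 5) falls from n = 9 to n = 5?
9.406410 eV

The energy levels are E_n = -13.6057 Z² eV / n².

Energy at n = 9: E_9 = -13.6057 × 5² / 9² = -4.199290123 eV
Energy at n = 5: E_5 = -13.6057 × 5² / 5² = -13.605700000 eV

For emission (electron falling to lower state), the photon energy is:
E_photon = E_9 - E_5 = |-4.199290123 - (-13.605700000)|
E_photon = 9.406410 eV

This energy is carried away by the emitted photon.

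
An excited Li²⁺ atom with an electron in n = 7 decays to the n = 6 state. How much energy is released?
0.902419 eV

The energy levels are E_n = -13.6057 Z² eV / n².

Energy at n = 7: E_7 = -13.6057 × 3² / 7² = -2.499006122 eV
Energy at n = 6: E_6 = -13.6057 × 3² / 6² = -3.401425000 eV

For emission (electron falling to lower state), the photon energy is:
E_photon = E_7 - E_6 = |-2.499006122 - (-3.401425000)|
E_photon = 0.902419 eV

This energy is carried away by the emitted photon.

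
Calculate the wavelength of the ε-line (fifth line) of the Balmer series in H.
396.9066 nm

The lines of a series are numbered from the longest wavelength (smallest ΔE) outward; the fifth line is the transition from n = n_f + 5 to n_f.
The Balmer series has all transitions ending at n_f = 2.

For H, the fifth line (ε-line) is the jump from n = 7 to n = 2:
E_7 = -13.6057 / 7² = -0.27766735 eV
E_2 = -13.6057 / 2² = -3.40142500 eV
ΔE = E_7 - E_2 = 3.12375765 eV

λ = hc/E = 1239.84 eV·nm / 3.12375765 eV
λ = 396.9066 nm

This is the ε-line of the Balmer series in H.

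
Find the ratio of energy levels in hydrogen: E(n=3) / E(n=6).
4.0000

Using E_n = -13.6057 Z² / n² eV with Z = 1:

E_3 = -13.6057 / 3² = -13.6057 / 9 = -1.5117444444 eV
E_6 = -13.6057 / 6² = -13.6057 / 36 = -0.3779361111 eV

The ratio is:
E_3/E_6 = (-1.5117444444) / (-0.3779361111)
E_3/E_6 = (-13.6057/9) / (-13.6057/36)
E_3/E_6 = 36/9
E_3/E_6 = 4.0000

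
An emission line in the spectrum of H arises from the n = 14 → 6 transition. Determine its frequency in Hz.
7.460e+13 Hz

First, find the transition energy:
E_14 = -13.6057 / 14² = -0.06941684 eV
E_6 = -13.6057 / 6² = -0.37793611 eV
|ΔE| = |E_6 - E_14| = 0.30851927 eV

Convert to Joules: E = 0.30851927 eV × (1.602177 × 10⁻¹⁹ J/eV) = 4.94302e-20 J

Using E = hf:
f = E/h = 4.94302e-20 J / (6.62607 × 10⁻³⁴ J·s)
f = 7.460e+13 Hz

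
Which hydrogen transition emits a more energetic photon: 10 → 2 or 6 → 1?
6 → 1

Calculate the energy for each transition:

Transition 10 → 2:
ΔE₁ = |E_2 - E_10| = |-13.6057/2² - (-13.6057/10²)|
ΔE₁ = |-3.40142500 - (-0.13605700)| = 3.26537 eV

Transition 6 → 1:
ΔE₂ = |E_1 - E_6| = |-13.6057/1² - (-13.6057/6²)|
ΔE₂ = |-13.60570000 - (-0.37793611)| = 13.22776 eV

Since 13.22776 eV > 3.26537 eV, the transition 6 → 1 emits the more energetic photon.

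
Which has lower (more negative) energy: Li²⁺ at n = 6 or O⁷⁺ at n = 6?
O⁷⁺ at n = 6 (E = -24.187911 eV)

Using E_n = -13.6057 Z² / n² eV:

Li²⁺ (Z = 3) at n = 6:
E = -13.6057 × 3² / 6² = -13.6057 × 9 / 36 = -3.401425000 eV

O⁷⁺ (Z = 8) at n = 6:
E = -13.6057 × 8² / 6² = -13.6057 × 64 / 36 = -24.187911111 eV

Since -24.187911111 eV < -3.401425000 eV,
O⁷⁺ at n = 6 is more tightly bound (requires more energy to ionize).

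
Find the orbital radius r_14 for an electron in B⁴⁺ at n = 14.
2.0744 nm (or 20.7437 Å)

The Bohr radius formula is:
r_n = n² a₀ / Z

where a₀ = 0.0529177 nm is the Bohr radius.

For B⁴⁺ (Z = 5) at n = 14:
r_14 = 14² × 0.0529177 nm / 5
r_14 = 196 × 0.0529177 nm / 5
r_14 = 10.37187 nm / 5
r_14 = 2.0744 nm

The electron orbits at approximately 2.0744 nm from the nucleus.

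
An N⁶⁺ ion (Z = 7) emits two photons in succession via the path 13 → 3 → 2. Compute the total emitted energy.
162.7250 eV

The energy levels of N⁶⁺ are E_n = -13.6057 × 7² / n² eV.

First transition (13 → 3):
ΔE₁ = |E_3 - E_13|
ΔE₁ = |-74.0754777778 - (-3.9448479290)| = 70.1306298 eV

Second transition (3 → 2):
ΔE₂ = |E_2 - E_3|
ΔE₂ = |-166.6698250000 - (-74.0754777778)| = 92.5943472 eV

Total energy released:
E_total = ΔE₁ + ΔE₂ = 70.1306298 + 92.5943472 = 162.7250 eV

Note: This equals the direct transition 13 → 2: 162.7250 eV ✓
Energy is conserved regardless of the path taken.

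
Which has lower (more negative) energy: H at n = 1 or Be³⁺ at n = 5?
H at n = 1 (E = -13.61 eV)

Using E_n = -13.6057 Z² / n² eV:

H (Z = 1) at n = 1:
E = -13.6057 × 1² / 1² = -13.6057 × 1 / 1 = -13.60570 eV

Be³⁺ (Z = 4) at n = 5:
E = -13.6057 × 4² / 5² = -13.6057 × 16 / 25 = -8.70765 eV

Since -13.60570 eV < -8.70765 eV,
H at n = 1 is more tightly bound (requires more energy to ionize).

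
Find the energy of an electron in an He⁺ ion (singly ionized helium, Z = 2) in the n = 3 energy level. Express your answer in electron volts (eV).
-6.04698 eV

The energy levels of a hydrogen-like atom are given by:
E_n = -13.6057 Z² / n² eV  (with Z = 2 for He⁺)

For n = 3:
E_3 = -13.6057 × 2² / 3²
E_3 = -13.6057 × 4 / 9
E_3 = -6.04698 eV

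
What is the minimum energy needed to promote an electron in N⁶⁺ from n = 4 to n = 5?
15.000 eV

The energy levels of a hydrogen-like atom are E_n = -13.6057 Z² eV / n².

Energy at n = 4: E_4 = -13.6057 × 7² / 4² = -41.667456 eV
Energy at n = 5: E_5 = -13.6057 × 7² / 5² = -26.667172 eV

The excitation energy is the difference:
ΔE = E_5 - E_4
ΔE = -26.667172 - (-41.667456)
ΔE = 15.000 eV

Since this is positive, energy must be absorbed (photon absorption).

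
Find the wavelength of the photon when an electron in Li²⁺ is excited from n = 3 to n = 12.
97.20 nm

First, find the transition energy using E_n = -13.6057 Z² / n² eV:
E_3 = -13.6057 × 3² / 3² = -13.6057 eV
E_12 = -13.6057 × 3² / 12² = -0.8504 eV

Photon energy: |ΔE| = |E_12 - E_3| = 12.7553 eV

Convert to wavelength using E = hc/λ with hc = 1239.84 eV·nm:
λ = hc/E = 1239.84 eV·nm / 12.7553 eV
λ = 97.20 nm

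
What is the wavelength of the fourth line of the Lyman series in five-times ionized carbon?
2.64 nm

The lines of a series are numbered from the longest wavelength (smallest ΔE) outward; the fourth line is the transition from n = n_f + 4 to n_f.
The Lyman series has all transitions ending at n_f = 1.

For C⁵⁺ (Z = 6), the fourth line (δ-line) is the jump from n = 5 to n = 1:
E_5 = -13.6057 × 6² / 5² = -19.5922 eV
E_1 = -13.6057 × 6² / 1² = -489.8052 eV
ΔE = E_5 - E_1 = 470.2130 eV

λ = hc/E = 1239.84 eV·nm / 470.2130 eV
λ = 2.64 nm

This is the δ-line of the Lyman series in C⁵⁺.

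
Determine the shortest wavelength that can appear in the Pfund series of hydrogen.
2278.16283 nm

The series limit corresponds to the transition from n = ∞ to n = 5.
This is the highest energy (shortest wavelength) transition in the Pfund series.

E_∞ = 0 eV
E_5 = -13.6057 / 5² = -0.54422800000 eV

Energy at series limit:
ΔE = E_∞ - E_5 = 0 - (-0.54422800000) = 0.54422800000 eV
λ = hc/E = 1239.84 eV·nm / 0.54422800000 eV = 2278.16283 nm

This energy equals the ionization energy from the n = 5 state of hydrogen.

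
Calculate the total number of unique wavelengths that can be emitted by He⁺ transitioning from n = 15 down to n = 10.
15

The electron can occupy levels n = 10, 11, ..., 15 during de-excitation — that is m = 15 - 10 + 1 = 6 distinct levels.

The number of distinct spectral lines equals the number of ways to choose 2 of these m levels (each pair gives one possible emission transition):

Number of lines = m(m-1)/2 = 6×5/2 = 15

These correspond to all possible transitions between the 6 levels:
15 → 14, 15 → 13, 15 → 12, 15 → 11, 15 → 10, 14 → 13, 14 → 12, 14 → 11...

Each transition produces a photon with a unique energy (and thus wavelength). This count does not depend on Z.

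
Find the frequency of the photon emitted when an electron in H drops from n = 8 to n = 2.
7.711e+14 Hz

First, find the transition energy:
E_8 = -13.6057 / 8² = -0.212589 eV
E_2 = -13.6057 / 2² = -3.401425 eV
|ΔE| = |E_2 - E_8| = 3.188836 eV

Convert to Joules: E = 3.188836 eV × (1.602177 × 10⁻¹⁹ J/eV) = 5.10908e-19 J

Using E = hf:
f = E/h = 5.10908e-19 J / (6.62607 × 10⁻³⁴ J·s)
f = 7.711e+14 Hz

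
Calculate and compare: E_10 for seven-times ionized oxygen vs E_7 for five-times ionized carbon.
C⁵⁺ at n = 7 (E = -9.9960 eV)

Using E_n = -13.6057 Z² / n² eV:

O⁷⁺ (Z = 8) at n = 10:
E = -13.6057 × 8² / 10² = -13.6057 × 64 / 100 = -8.7076480 eV

C⁵⁺ (Z = 6) at n = 7:
E = -13.6057 × 6² / 7² = -13.6057 × 36 / 49 = -9.9960245 eV

Since -9.9960245 eV < -8.7076480 eV,
C⁵⁺ at n = 7 is more tightly bound (requires more energy to ionize).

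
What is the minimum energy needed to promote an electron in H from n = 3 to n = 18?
1.47 eV

The energy levels of a hydrogen-like atom are E_n = -13.6057 eV / n².

Energy at n = 3: E_3 = -13.6057 / 3² = -1.51174 eV
Energy at n = 18: E_18 = -13.6057 / 18² = -0.04199 eV

The excitation energy is the difference:
ΔE = E_18 - E_3
ΔE = -0.04199 - (-1.51174)
ΔE = 1.47 eV

Since this is positive, energy must be absorbed (photon absorption).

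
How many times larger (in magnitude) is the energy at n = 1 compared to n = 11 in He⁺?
121.00000

Using E_n = -13.6057 Z² / n² eV with Z = 2:

E_1 = -13.6057 × 2² / 1² = -54.4228 / 1 = -54.42280000000 eV
E_11 = -13.6057 × 2² / 11² = -54.4228 / 121 = -0.44977520661 eV

The ratio is:
E_1/E_11 = (-54.42280000000) / (-0.44977520661)
E_1/E_11 = (-54.4228/1) / (-54.4228/121)
E_1/E_11 = 121/1
E_1/E_11 = 121.00000
(Note: the Z² factors cancel in the ratio.)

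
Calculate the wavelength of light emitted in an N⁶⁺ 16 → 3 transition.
17.3474 nm

First, find the transition energy using E_n = -13.6057 Z² / n² eV:
E_16 = -13.6057 × 7² / 16² = -2.604216 eV
E_3 = -13.6057 × 7² / 3² = -74.075478 eV

Photon energy: |ΔE| = |E_3 - E_16| = 71.471262 eV

Convert to wavelength using E = hc/λ with hc = 1239.84 eV·nm:
λ = hc/E = 1239.84 eV·nm / 71.471262 eV
λ = 17.3474 nm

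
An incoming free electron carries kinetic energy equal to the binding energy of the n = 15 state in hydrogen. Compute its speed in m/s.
1.4585e+05 m/s (or 0.049% of c)

The binding energy at n = 15 for hydrogen is:
E_15 = -13.6057/15² = -0.060469778 eV
|E_15| = 0.060469778 eV

Convert to Joules:
KE = 0.060469778 eV × (1.602177 × 10⁻¹⁹ J/eV) = 9.688329e-21 J

Using KE = ½mv²:
v = √(2·KE/m_e)
v = √(2 × 9.688329e-21 J / 9.10938 × 10⁻³¹ kg)
v = 1.4585e+05 m/s

This is approximately 0.049% the speed of light.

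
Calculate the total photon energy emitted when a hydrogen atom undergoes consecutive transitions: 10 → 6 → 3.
1.38 eV

The energy levels of hydrogen are E_n = -13.6057 / n² eV.

First transition (10 → 6):
ΔE₁ = |E_6 - E_10|
ΔE₁ = |-0.37793611 - (-0.13605700)| = 0.24188 eV

Second transition (6 → 3):
ΔE₂ = |E_3 - E_6|
ΔE₂ = |-1.51174444 - (-0.37793611)| = 1.13381 eV

Total energy released:
E_total = ΔE₁ + ΔE₂ = 0.24188 + 1.13381 = 1.38 eV

Note: This equals the direct transition 10 → 3: 1.38 eV ✓
Energy is conserved regardless of the path taken.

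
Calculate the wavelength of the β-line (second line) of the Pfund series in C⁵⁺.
129.2014 nm

The lines of a series are numbered from the longest wavelength (smallest ΔE) outward; the second line is the transition from n = n_f + 2 to n_f.
The Pfund series has all transitions ending at n_f = 5.

For C⁵⁺ (Z = 6), the second line (β-line) is the jump from n = 7 to n = 5:
E_7 = -13.6057 × 6² / 7² = -9.99602449 eV
E_5 = -13.6057 × 6² / 5² = -19.59220800 eV
ΔE = E_7 - E_5 = 9.59618351 eV

λ = hc/E = 1239.84 eV·nm / 9.59618351 eV
λ = 129.2014 nm

This is the β-line of the Pfund series in C⁵⁺.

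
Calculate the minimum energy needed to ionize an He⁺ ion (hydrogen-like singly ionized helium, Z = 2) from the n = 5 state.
2.176912 eV

The ionization energy is the energy needed to remove the electron completely (n → ∞).

For a hydrogen-like ion with Z = 2, E_n = -13.6057 Z² / n² eV.

At n = 5: E_5 = -13.6057 × 2² / 5² = -2.176912000 eV
At n = ∞: E_∞ = 0 eV

Ionization energy = E_∞ - E_5 = 0 - (-2.176912000) = 2.176912000 eV
Ionization energy ≈ 2.176912 eV

This is also called the binding energy of the electron in state n = 5.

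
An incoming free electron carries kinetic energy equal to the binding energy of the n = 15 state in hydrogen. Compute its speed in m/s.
1.4585e+05 m/s (or 0.04865% of c)

The binding energy at n = 15 for hydrogen is:
E_15 = -13.6057/15² = -0.060469778 eV
|E_15| = 0.060469778 eV

Convert to Joules:
KE = 0.060469778 eV × (1.602177 × 10⁻¹⁹ J/eV) = 9.688329e-21 J

Using KE = ½mv²:
v = √(2·KE/m_e)
v = √(2 × 9.688329e-21 J / 9.10938 × 10⁻³¹ kg)
v = 1.4585e+05 m/s

This is approximately 0.04865% the speed of light.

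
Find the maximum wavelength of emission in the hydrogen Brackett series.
4050.06725 nm

The longest wavelength corresponds to the smallest energy transition in the series.
The Brackett series has all transitions ending at n_f = 4.

For H, the first line (α-line) is the jump from n = 5 to n = 4:
E_5 = -13.6057 / 5² = -0.54422800000 eV
E_4 = -13.6057 / 4² = -0.85035625000 eV
ΔE = E_5 - E_4 = 0.30612825000 eV

λ = hc/E = 1239.84 eV·nm / 0.30612825000 eV
λ = 4050.06725 nm

This is the α-line of the Brackett series in H.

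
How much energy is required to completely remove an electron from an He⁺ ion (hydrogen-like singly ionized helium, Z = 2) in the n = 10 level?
0.54 eV

The ionization energy is the energy needed to remove the electron completely (n → ∞).

For a hydrogen-like ion with Z = 2, E_n = -13.6057 Z² / n² eV.

At n = 10: E_10 = -13.6057 × 2² / 10² = -0.54423 eV
At n = ∞: E_∞ = 0 eV

Ionization energy = E_∞ - E_10 = 0 - (-0.54423) = 0.54423 eV
Ionization energy ≈ 0.54 eV

This is also called the binding energy of the electron in state n = 10.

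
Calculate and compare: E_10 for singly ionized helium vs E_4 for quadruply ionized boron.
B⁴⁺ at n = 4 (E = -21.2589 eV)

Using E_n = -13.6057 Z² / n² eV:

He⁺ (Z = 2) at n = 10:
E = -13.6057 × 2² / 10² = -13.6057 × 4 / 100 = -0.5442280 eV

B⁴⁺ (Z = 5) at n = 4:
E = -13.6057 × 5² / 4² = -13.6057 × 25 / 16 = -21.2589063 eV

Since -21.2589063 eV < -0.5442280 eV,
B⁴⁺ at n = 4 is more tightly bound (requires more energy to ionize).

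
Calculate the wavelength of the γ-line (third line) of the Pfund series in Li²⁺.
415.39 nm

The lines of a series are numbered from the longest wavelength (smallest ΔE) outward; the third line is the transition from n = n_f + 3 to n_f.
The Pfund series has all transitions ending at n_f = 5.

For Li²⁺ (Z = 3), the third line (γ-line) is the jump from n = 8 to n = 5:
E_8 = -13.6057 × 3² / 8² = -1.913302 eV
E_5 = -13.6057 × 3² / 5² = -4.898052 eV
ΔE = E_8 - E_5 = 2.984750 eV

λ = hc/E = 1239.84 eV·nm / 2.984750 eV
λ = 415.39 nm

This is the γ-line of the Pfund series in Li²⁺.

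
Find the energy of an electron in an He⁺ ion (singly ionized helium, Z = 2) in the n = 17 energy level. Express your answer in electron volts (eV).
-0.188 eV

The energy levels of a hydrogen-like atom are given by:
E_n = -13.6057 Z² / n² eV  (with Z = 2 for He⁺)

For n = 17:
E_17 = -13.6057 × 2² / 17²
E_17 = -13.6057 × 4 / 289
E_17 = -0.188 eV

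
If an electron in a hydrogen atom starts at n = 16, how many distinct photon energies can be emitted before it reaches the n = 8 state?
36

The electron can occupy levels n = 8, 9, ..., 16 during de-excitation — that is m = 16 - 8 + 1 = 9 distinct levels.

The number of distinct spectral lines equals the number of ways to choose 2 of these m levels (each pair gives one possible emission transition):

Number of lines = m(m-1)/2 = 9×8/2 = 36

These correspond to all possible transitions between the 9 levels:
16 → 15, 16 → 14, 16 → 13, 16 → 12, 16 → 11, 16 → 10, 16 → 9, 16 → 8...

Each transition produces a photon with a unique energy (and thus wavelength). This count does not depend on Z.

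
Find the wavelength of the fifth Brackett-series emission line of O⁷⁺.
28.3894 nm

The lines of a series are numbered from the longest wavelength (smallest ΔE) outward; the fifth line is the transition from n = n_f + 5 to n_f.
The Brackett series has all transitions ending at n_f = 4.

For O⁷⁺ (Z = 8), the fifth line (ε-line) is the jump from n = 9 to n = 4:
E_9 = -13.6057 × 8² / 9² = -10.750183 eV
E_4 = -13.6057 × 8² / 4² = -54.422800 eV
ΔE = E_9 - E_4 = 43.672617 eV

λ = hc/E = 1239.84 eV·nm / 43.672617 eV
λ = 28.3894 nm

This is the ε-line of the Brackett series in O⁷⁺.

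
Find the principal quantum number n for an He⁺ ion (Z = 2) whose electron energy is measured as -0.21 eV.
n = 16

The exact energy levels follow E_n = -13.6057 Z² / n² eV with Z = 2.

The measured value (-0.21 eV) is reported to only 2 significant figures, so we must test candidate n values and see which one matches to that precision.

Candidate energies:
  n = 14:  E = -13.6057 × 2² / 14² = -0.27767 eV
  n = 15:  E = -13.6057 × 2² / 15² = -0.24188 eV
  n = 16:  E = -13.6057 × 2² / 16² = -0.21259 eV  ← matches
  n = 17:  E = -13.6057 × 2² / 17² = -0.18831 eV
  n = 18:  E = -13.6057 × 2² / 18² = -0.16797 eV

Checking against the measurement of -0.21 eV (2 sig figs), only n = 16 agrees:
E_16 = -0.21259 eV, which rounds to -0.21 eV ✓

Therefore n = 16.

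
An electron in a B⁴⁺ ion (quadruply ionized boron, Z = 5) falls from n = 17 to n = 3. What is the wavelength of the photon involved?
33.860 nm

First, find the transition energy using E_n = -13.6057 Z² / n² eV:
E_17 = -13.6057 × 5² / 17² = -1.17696 eV
E_3 = -13.6057 × 5² / 3² = -37.79361 eV

Photon energy: |ΔE| = |E_3 - E_17| = 36.61665 eV

Convert to wavelength using E = hc/λ with hc = 1239.84 eV·nm:
λ = hc/E = 1239.84 eV·nm / 36.61665 eV
λ = 33.860 nm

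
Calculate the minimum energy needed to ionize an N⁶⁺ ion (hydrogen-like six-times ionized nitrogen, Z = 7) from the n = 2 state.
166.66983 eV

The ionization energy is the energy needed to remove the electron completely (n → ∞).

For a hydrogen-like ion with Z = 7, E_n = -13.6057 Z² / n² eV.

At n = 2: E_2 = -13.6057 × 7² / 2² = -166.66982500 eV
At n = ∞: E_∞ = 0 eV

Ionization energy = E_∞ - E_2 = 0 - (-166.66982500) = 166.66982500 eV
Ionization energy ≈ 166.66983 eV

This is also called the binding energy of the electron in state n = 2.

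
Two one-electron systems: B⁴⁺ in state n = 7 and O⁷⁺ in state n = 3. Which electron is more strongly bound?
O⁷⁺ at n = 3 (E = -96.75 eV)

Using E_n = -13.6057 Z² / n² eV:

B⁴⁺ (Z = 5) at n = 7:
E = -13.6057 × 5² / 7² = -13.6057 × 25 / 49 = -6.94168 eV

O⁷⁺ (Z = 8) at n = 3:
E = -13.6057 × 8² / 3² = -13.6057 × 64 / 9 = -96.75164 eV

Since -96.75164 eV < -6.94168 eV,
O⁷⁺ at n = 3 is more tightly bound (requires more energy to ionize).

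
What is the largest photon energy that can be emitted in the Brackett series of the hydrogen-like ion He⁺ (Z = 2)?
3.401425 eV

The series limit corresponds to the transition from n = ∞ to n = 4.
This is the highest energy (shortest wavelength) transition in the Brackett series.

E_∞ = 0 eV
E_4 = -13.6057 × 2² / 4² = -3.401425 eV

Energy at series limit:
ΔE = E_∞ - E_4 = 0 - (-3.401425) = 3.401425 eV

This energy equals the ionization energy from the n = 4 state of He⁺.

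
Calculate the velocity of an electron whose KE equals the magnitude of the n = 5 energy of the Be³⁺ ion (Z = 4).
1.75e+06 m/s (or 0.58378% of c)

The binding energy at n = 5 for Be³⁺ is:
E_5 = -13.6057 × 4²/5² = -8.7076480 eV
|E_5| = 8.7076480 eV

Convert to Joules:
KE = 8.7076480 eV × (1.602177 × 10⁻¹⁹ J/eV) = 1.3951e-18 J

Using KE = ½mv²:
v = √(2·KE/m_e)
v = √(2 × 1.3951e-18 J / 9.10938 × 10⁻³¹ kg)
v = 1.75e+06 m/s

This is approximately 0.58378% the speed of light.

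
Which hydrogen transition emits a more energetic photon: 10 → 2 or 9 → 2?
10 → 2

Calculate the energy for each transition:

Transition 10 → 2:
ΔE₁ = |E_2 - E_10| = |-13.6057/2² - (-13.6057/10²)|
ΔE₁ = |-3.401425000 - (-0.136057000)| = 3.265368 eV

Transition 9 → 2:
ΔE₂ = |E_2 - E_9| = |-13.6057/2² - (-13.6057/9²)|
ΔE₂ = |-3.401425000 - (-0.167971605)| = 3.233453 eV

Since 3.265368 eV > 3.233453 eV, the transition 10 → 2 emits the more energetic photon.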